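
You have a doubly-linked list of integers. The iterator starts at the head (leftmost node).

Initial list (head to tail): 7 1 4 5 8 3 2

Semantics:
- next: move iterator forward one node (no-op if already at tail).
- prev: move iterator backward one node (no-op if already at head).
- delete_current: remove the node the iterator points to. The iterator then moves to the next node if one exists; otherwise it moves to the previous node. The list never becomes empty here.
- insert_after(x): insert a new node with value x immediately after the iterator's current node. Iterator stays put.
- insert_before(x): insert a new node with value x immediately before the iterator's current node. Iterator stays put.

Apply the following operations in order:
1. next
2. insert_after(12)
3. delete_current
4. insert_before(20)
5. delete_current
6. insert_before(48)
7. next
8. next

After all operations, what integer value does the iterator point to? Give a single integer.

Answer: 8

Derivation:
After 1 (next): list=[7, 1, 4, 5, 8, 3, 2] cursor@1
After 2 (insert_after(12)): list=[7, 1, 12, 4, 5, 8, 3, 2] cursor@1
After 3 (delete_current): list=[7, 12, 4, 5, 8, 3, 2] cursor@12
After 4 (insert_before(20)): list=[7, 20, 12, 4, 5, 8, 3, 2] cursor@12
After 5 (delete_current): list=[7, 20, 4, 5, 8, 3, 2] cursor@4
After 6 (insert_before(48)): list=[7, 20, 48, 4, 5, 8, 3, 2] cursor@4
After 7 (next): list=[7, 20, 48, 4, 5, 8, 3, 2] cursor@5
After 8 (next): list=[7, 20, 48, 4, 5, 8, 3, 2] cursor@8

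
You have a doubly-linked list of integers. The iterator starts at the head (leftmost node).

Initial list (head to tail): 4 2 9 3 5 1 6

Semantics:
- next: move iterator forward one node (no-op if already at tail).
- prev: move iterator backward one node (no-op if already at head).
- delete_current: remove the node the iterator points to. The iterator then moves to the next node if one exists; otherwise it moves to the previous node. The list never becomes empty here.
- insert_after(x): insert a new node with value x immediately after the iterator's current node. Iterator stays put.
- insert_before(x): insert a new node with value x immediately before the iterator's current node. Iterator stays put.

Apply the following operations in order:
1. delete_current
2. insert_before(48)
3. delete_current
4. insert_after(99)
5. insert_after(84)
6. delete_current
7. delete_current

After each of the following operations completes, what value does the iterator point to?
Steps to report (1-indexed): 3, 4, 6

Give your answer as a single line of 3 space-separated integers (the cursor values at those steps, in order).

Answer: 9 9 84

Derivation:
After 1 (delete_current): list=[2, 9, 3, 5, 1, 6] cursor@2
After 2 (insert_before(48)): list=[48, 2, 9, 3, 5, 1, 6] cursor@2
After 3 (delete_current): list=[48, 9, 3, 5, 1, 6] cursor@9
After 4 (insert_after(99)): list=[48, 9, 99, 3, 5, 1, 6] cursor@9
After 5 (insert_after(84)): list=[48, 9, 84, 99, 3, 5, 1, 6] cursor@9
After 6 (delete_current): list=[48, 84, 99, 3, 5, 1, 6] cursor@84
After 7 (delete_current): list=[48, 99, 3, 5, 1, 6] cursor@99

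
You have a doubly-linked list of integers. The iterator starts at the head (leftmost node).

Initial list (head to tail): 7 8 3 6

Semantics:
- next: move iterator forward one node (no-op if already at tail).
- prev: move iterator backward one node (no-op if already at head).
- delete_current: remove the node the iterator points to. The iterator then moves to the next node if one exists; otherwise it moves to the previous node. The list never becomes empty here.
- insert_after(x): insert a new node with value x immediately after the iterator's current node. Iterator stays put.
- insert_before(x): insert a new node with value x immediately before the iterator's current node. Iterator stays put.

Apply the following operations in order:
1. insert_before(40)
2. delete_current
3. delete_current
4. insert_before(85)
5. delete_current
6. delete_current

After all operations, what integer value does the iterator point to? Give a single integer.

After 1 (insert_before(40)): list=[40, 7, 8, 3, 6] cursor@7
After 2 (delete_current): list=[40, 8, 3, 6] cursor@8
After 3 (delete_current): list=[40, 3, 6] cursor@3
After 4 (insert_before(85)): list=[40, 85, 3, 6] cursor@3
After 5 (delete_current): list=[40, 85, 6] cursor@6
After 6 (delete_current): list=[40, 85] cursor@85

Answer: 85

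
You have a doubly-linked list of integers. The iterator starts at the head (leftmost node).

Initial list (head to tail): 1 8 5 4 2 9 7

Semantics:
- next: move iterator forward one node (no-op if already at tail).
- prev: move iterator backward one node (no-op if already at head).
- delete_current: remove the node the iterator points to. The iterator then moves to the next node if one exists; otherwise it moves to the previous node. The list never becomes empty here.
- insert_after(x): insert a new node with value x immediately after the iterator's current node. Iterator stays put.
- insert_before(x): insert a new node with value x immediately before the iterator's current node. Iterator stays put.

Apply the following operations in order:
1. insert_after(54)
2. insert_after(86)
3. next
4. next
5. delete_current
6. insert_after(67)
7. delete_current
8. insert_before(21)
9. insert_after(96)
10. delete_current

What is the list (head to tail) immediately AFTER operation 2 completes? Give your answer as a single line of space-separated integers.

Answer: 1 86 54 8 5 4 2 9 7

Derivation:
After 1 (insert_after(54)): list=[1, 54, 8, 5, 4, 2, 9, 7] cursor@1
After 2 (insert_after(86)): list=[1, 86, 54, 8, 5, 4, 2, 9, 7] cursor@1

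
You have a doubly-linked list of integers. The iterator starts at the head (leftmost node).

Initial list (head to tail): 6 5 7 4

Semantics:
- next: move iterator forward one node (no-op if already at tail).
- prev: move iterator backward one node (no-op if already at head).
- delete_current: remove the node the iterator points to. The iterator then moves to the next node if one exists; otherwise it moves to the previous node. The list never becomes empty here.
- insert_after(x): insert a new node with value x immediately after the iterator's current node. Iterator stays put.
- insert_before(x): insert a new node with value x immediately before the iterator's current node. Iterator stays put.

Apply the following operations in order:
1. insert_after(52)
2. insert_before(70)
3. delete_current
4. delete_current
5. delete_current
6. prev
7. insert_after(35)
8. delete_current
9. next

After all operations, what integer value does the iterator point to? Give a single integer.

Answer: 7

Derivation:
After 1 (insert_after(52)): list=[6, 52, 5, 7, 4] cursor@6
After 2 (insert_before(70)): list=[70, 6, 52, 5, 7, 4] cursor@6
After 3 (delete_current): list=[70, 52, 5, 7, 4] cursor@52
After 4 (delete_current): list=[70, 5, 7, 4] cursor@5
After 5 (delete_current): list=[70, 7, 4] cursor@7
After 6 (prev): list=[70, 7, 4] cursor@70
After 7 (insert_after(35)): list=[70, 35, 7, 4] cursor@70
After 8 (delete_current): list=[35, 7, 4] cursor@35
After 9 (next): list=[35, 7, 4] cursor@7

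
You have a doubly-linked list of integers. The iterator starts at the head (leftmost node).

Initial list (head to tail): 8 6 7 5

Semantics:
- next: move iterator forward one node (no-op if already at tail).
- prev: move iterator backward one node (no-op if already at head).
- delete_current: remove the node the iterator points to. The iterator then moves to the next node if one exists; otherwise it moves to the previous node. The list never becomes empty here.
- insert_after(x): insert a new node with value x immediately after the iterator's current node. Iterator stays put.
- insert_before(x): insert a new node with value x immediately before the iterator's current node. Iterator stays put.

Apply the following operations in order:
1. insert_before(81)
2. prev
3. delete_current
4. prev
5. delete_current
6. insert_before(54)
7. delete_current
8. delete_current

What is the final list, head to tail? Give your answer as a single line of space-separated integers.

After 1 (insert_before(81)): list=[81, 8, 6, 7, 5] cursor@8
After 2 (prev): list=[81, 8, 6, 7, 5] cursor@81
After 3 (delete_current): list=[8, 6, 7, 5] cursor@8
After 4 (prev): list=[8, 6, 7, 5] cursor@8
After 5 (delete_current): list=[6, 7, 5] cursor@6
After 6 (insert_before(54)): list=[54, 6, 7, 5] cursor@6
After 7 (delete_current): list=[54, 7, 5] cursor@7
After 8 (delete_current): list=[54, 5] cursor@5

Answer: 54 5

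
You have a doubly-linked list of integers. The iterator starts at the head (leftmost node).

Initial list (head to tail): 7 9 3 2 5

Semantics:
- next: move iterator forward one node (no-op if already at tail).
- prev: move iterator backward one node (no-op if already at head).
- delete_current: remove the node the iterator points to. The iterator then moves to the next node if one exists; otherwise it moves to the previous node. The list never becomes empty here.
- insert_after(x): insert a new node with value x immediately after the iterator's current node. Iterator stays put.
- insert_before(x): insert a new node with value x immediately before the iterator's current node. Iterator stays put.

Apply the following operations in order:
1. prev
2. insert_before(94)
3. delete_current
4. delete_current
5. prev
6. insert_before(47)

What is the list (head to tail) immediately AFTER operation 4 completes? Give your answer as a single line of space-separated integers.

After 1 (prev): list=[7, 9, 3, 2, 5] cursor@7
After 2 (insert_before(94)): list=[94, 7, 9, 3, 2, 5] cursor@7
After 3 (delete_current): list=[94, 9, 3, 2, 5] cursor@9
After 4 (delete_current): list=[94, 3, 2, 5] cursor@3

Answer: 94 3 2 5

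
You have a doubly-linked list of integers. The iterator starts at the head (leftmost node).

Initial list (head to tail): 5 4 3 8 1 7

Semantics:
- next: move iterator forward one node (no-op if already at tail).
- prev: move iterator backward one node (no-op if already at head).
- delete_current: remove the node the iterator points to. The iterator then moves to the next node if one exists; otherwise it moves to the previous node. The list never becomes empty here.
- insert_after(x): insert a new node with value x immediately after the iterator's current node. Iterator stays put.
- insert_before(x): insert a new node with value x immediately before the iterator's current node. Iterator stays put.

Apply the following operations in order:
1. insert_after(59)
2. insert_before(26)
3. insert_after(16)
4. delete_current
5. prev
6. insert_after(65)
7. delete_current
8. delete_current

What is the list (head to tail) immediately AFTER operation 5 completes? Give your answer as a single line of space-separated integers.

After 1 (insert_after(59)): list=[5, 59, 4, 3, 8, 1, 7] cursor@5
After 2 (insert_before(26)): list=[26, 5, 59, 4, 3, 8, 1, 7] cursor@5
After 3 (insert_after(16)): list=[26, 5, 16, 59, 4, 3, 8, 1, 7] cursor@5
After 4 (delete_current): list=[26, 16, 59, 4, 3, 8, 1, 7] cursor@16
After 5 (prev): list=[26, 16, 59, 4, 3, 8, 1, 7] cursor@26

Answer: 26 16 59 4 3 8 1 7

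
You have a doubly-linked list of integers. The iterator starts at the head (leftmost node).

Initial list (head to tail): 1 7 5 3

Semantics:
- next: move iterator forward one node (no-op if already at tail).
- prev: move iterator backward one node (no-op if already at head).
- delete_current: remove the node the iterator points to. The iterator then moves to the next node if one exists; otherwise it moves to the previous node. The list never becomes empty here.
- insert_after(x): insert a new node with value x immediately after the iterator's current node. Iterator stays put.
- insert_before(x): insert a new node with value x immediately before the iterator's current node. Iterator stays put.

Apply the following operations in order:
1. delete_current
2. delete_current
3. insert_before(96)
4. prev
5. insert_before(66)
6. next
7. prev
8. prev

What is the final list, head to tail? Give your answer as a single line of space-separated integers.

Answer: 66 96 5 3

Derivation:
After 1 (delete_current): list=[7, 5, 3] cursor@7
After 2 (delete_current): list=[5, 3] cursor@5
After 3 (insert_before(96)): list=[96, 5, 3] cursor@5
After 4 (prev): list=[96, 5, 3] cursor@96
After 5 (insert_before(66)): list=[66, 96, 5, 3] cursor@96
After 6 (next): list=[66, 96, 5, 3] cursor@5
After 7 (prev): list=[66, 96, 5, 3] cursor@96
After 8 (prev): list=[66, 96, 5, 3] cursor@66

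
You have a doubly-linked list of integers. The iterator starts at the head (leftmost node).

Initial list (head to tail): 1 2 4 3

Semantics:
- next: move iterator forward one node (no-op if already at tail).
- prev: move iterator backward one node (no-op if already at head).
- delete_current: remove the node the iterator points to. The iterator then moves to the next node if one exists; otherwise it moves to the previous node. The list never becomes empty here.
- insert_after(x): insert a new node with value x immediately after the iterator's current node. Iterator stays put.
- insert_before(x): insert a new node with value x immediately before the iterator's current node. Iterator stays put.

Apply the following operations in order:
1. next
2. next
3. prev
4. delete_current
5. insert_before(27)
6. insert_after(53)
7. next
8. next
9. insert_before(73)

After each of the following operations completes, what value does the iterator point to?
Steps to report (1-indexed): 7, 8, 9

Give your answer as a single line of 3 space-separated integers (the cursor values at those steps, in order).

After 1 (next): list=[1, 2, 4, 3] cursor@2
After 2 (next): list=[1, 2, 4, 3] cursor@4
After 3 (prev): list=[1, 2, 4, 3] cursor@2
After 4 (delete_current): list=[1, 4, 3] cursor@4
After 5 (insert_before(27)): list=[1, 27, 4, 3] cursor@4
After 6 (insert_after(53)): list=[1, 27, 4, 53, 3] cursor@4
After 7 (next): list=[1, 27, 4, 53, 3] cursor@53
After 8 (next): list=[1, 27, 4, 53, 3] cursor@3
After 9 (insert_before(73)): list=[1, 27, 4, 53, 73, 3] cursor@3

Answer: 53 3 3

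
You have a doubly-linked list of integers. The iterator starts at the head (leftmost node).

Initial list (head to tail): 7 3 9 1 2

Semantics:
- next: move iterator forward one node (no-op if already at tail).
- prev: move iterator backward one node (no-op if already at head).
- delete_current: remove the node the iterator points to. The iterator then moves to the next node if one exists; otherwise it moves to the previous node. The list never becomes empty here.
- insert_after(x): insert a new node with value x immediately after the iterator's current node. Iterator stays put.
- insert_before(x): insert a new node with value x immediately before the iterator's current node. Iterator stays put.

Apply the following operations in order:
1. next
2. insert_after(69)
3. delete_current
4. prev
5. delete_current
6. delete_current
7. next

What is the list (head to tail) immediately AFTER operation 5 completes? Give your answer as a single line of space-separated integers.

Answer: 69 9 1 2

Derivation:
After 1 (next): list=[7, 3, 9, 1, 2] cursor@3
After 2 (insert_after(69)): list=[7, 3, 69, 9, 1, 2] cursor@3
After 3 (delete_current): list=[7, 69, 9, 1, 2] cursor@69
After 4 (prev): list=[7, 69, 9, 1, 2] cursor@7
After 5 (delete_current): list=[69, 9, 1, 2] cursor@69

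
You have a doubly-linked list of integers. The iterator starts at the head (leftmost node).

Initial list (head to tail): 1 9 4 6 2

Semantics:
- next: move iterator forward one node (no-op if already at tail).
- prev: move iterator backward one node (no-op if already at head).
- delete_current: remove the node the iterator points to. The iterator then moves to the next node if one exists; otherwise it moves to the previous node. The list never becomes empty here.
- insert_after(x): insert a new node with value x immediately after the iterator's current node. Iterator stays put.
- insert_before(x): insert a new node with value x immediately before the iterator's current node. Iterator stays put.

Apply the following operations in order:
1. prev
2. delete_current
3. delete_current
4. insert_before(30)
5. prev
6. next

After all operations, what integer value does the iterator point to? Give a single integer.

Answer: 4

Derivation:
After 1 (prev): list=[1, 9, 4, 6, 2] cursor@1
After 2 (delete_current): list=[9, 4, 6, 2] cursor@9
After 3 (delete_current): list=[4, 6, 2] cursor@4
After 4 (insert_before(30)): list=[30, 4, 6, 2] cursor@4
After 5 (prev): list=[30, 4, 6, 2] cursor@30
After 6 (next): list=[30, 4, 6, 2] cursor@4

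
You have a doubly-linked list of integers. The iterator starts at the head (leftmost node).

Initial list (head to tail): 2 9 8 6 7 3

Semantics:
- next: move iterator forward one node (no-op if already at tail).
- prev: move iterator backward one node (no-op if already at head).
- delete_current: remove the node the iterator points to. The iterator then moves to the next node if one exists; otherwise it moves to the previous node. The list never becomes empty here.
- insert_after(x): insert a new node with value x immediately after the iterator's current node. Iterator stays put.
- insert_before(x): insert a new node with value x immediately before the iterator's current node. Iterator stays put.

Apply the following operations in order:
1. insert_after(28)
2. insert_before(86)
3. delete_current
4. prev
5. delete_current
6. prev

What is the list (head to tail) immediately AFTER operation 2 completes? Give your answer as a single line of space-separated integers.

After 1 (insert_after(28)): list=[2, 28, 9, 8, 6, 7, 3] cursor@2
After 2 (insert_before(86)): list=[86, 2, 28, 9, 8, 6, 7, 3] cursor@2

Answer: 86 2 28 9 8 6 7 3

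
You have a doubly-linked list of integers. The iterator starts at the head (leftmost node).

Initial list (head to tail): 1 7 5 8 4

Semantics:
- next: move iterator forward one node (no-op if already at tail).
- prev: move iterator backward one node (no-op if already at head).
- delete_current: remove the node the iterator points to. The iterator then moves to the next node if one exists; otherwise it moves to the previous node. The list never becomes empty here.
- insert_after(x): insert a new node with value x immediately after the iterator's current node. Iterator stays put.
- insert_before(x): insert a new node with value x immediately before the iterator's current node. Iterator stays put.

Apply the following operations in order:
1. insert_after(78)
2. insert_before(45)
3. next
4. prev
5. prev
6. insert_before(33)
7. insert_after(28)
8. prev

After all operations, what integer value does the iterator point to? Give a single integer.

After 1 (insert_after(78)): list=[1, 78, 7, 5, 8, 4] cursor@1
After 2 (insert_before(45)): list=[45, 1, 78, 7, 5, 8, 4] cursor@1
After 3 (next): list=[45, 1, 78, 7, 5, 8, 4] cursor@78
After 4 (prev): list=[45, 1, 78, 7, 5, 8, 4] cursor@1
After 5 (prev): list=[45, 1, 78, 7, 5, 8, 4] cursor@45
After 6 (insert_before(33)): list=[33, 45, 1, 78, 7, 5, 8, 4] cursor@45
After 7 (insert_after(28)): list=[33, 45, 28, 1, 78, 7, 5, 8, 4] cursor@45
After 8 (prev): list=[33, 45, 28, 1, 78, 7, 5, 8, 4] cursor@33

Answer: 33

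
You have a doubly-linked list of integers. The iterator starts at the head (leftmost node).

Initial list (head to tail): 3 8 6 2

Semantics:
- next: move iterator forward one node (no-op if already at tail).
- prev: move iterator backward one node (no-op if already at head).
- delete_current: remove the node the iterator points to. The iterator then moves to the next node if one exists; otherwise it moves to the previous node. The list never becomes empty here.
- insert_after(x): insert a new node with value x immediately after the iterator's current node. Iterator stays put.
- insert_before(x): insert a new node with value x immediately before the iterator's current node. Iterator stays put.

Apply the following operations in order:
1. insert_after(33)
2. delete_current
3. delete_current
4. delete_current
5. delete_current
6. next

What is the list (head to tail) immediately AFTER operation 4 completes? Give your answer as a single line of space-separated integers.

After 1 (insert_after(33)): list=[3, 33, 8, 6, 2] cursor@3
After 2 (delete_current): list=[33, 8, 6, 2] cursor@33
After 3 (delete_current): list=[8, 6, 2] cursor@8
After 4 (delete_current): list=[6, 2] cursor@6

Answer: 6 2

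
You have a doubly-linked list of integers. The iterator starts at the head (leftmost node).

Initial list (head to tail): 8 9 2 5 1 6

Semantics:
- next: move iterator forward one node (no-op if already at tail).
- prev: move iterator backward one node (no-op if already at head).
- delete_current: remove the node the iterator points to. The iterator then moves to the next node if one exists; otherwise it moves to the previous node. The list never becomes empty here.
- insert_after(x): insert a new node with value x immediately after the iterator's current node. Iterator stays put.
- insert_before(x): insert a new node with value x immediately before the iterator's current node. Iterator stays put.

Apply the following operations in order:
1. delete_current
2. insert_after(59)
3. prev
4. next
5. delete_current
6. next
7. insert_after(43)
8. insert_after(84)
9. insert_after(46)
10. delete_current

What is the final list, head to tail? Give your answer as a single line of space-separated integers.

Answer: 9 2 46 84 43 1 6

Derivation:
After 1 (delete_current): list=[9, 2, 5, 1, 6] cursor@9
After 2 (insert_after(59)): list=[9, 59, 2, 5, 1, 6] cursor@9
After 3 (prev): list=[9, 59, 2, 5, 1, 6] cursor@9
After 4 (next): list=[9, 59, 2, 5, 1, 6] cursor@59
After 5 (delete_current): list=[9, 2, 5, 1, 6] cursor@2
After 6 (next): list=[9, 2, 5, 1, 6] cursor@5
After 7 (insert_after(43)): list=[9, 2, 5, 43, 1, 6] cursor@5
After 8 (insert_after(84)): list=[9, 2, 5, 84, 43, 1, 6] cursor@5
After 9 (insert_after(46)): list=[9, 2, 5, 46, 84, 43, 1, 6] cursor@5
After 10 (delete_current): list=[9, 2, 46, 84, 43, 1, 6] cursor@46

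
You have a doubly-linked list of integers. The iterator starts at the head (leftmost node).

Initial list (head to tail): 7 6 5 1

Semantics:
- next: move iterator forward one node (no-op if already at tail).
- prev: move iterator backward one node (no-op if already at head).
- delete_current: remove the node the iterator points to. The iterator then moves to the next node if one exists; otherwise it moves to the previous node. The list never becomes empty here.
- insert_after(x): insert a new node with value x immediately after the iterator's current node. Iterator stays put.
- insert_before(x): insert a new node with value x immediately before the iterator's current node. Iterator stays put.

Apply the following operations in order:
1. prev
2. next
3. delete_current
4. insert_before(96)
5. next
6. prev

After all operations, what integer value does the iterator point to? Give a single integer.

Answer: 5

Derivation:
After 1 (prev): list=[7, 6, 5, 1] cursor@7
After 2 (next): list=[7, 6, 5, 1] cursor@6
After 3 (delete_current): list=[7, 5, 1] cursor@5
After 4 (insert_before(96)): list=[7, 96, 5, 1] cursor@5
After 5 (next): list=[7, 96, 5, 1] cursor@1
After 6 (prev): list=[7, 96, 5, 1] cursor@5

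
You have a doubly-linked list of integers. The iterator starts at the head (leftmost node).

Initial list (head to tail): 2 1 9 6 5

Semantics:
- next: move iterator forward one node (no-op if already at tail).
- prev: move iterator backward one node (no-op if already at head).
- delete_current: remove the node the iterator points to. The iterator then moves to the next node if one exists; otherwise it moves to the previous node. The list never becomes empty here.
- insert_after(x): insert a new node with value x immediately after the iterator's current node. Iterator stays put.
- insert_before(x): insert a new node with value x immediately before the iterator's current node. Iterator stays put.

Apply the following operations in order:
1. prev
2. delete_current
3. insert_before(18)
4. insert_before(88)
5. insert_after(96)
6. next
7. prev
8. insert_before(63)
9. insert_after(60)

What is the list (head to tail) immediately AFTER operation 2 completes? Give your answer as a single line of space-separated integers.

After 1 (prev): list=[2, 1, 9, 6, 5] cursor@2
After 2 (delete_current): list=[1, 9, 6, 5] cursor@1

Answer: 1 9 6 5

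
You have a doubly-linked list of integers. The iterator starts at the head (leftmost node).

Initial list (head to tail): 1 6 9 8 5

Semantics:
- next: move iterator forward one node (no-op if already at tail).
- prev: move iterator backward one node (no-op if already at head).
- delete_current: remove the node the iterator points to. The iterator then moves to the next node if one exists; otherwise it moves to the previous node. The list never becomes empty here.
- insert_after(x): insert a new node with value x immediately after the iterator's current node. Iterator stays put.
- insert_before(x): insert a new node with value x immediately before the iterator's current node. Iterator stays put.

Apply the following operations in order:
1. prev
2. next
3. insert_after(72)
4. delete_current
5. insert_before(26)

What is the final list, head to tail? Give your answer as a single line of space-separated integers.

After 1 (prev): list=[1, 6, 9, 8, 5] cursor@1
After 2 (next): list=[1, 6, 9, 8, 5] cursor@6
After 3 (insert_after(72)): list=[1, 6, 72, 9, 8, 5] cursor@6
After 4 (delete_current): list=[1, 72, 9, 8, 5] cursor@72
After 5 (insert_before(26)): list=[1, 26, 72, 9, 8, 5] cursor@72

Answer: 1 26 72 9 8 5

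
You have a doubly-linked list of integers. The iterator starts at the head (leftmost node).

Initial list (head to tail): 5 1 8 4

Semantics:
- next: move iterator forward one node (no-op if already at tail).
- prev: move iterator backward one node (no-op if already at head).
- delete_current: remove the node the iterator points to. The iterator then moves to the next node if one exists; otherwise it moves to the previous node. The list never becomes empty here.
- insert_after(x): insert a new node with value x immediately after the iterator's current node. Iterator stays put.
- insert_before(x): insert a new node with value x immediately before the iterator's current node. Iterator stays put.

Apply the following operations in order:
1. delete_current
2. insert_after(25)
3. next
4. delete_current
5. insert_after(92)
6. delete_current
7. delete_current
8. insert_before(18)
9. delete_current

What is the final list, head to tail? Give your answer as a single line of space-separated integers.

Answer: 1 18

Derivation:
After 1 (delete_current): list=[1, 8, 4] cursor@1
After 2 (insert_after(25)): list=[1, 25, 8, 4] cursor@1
After 3 (next): list=[1, 25, 8, 4] cursor@25
After 4 (delete_current): list=[1, 8, 4] cursor@8
After 5 (insert_after(92)): list=[1, 8, 92, 4] cursor@8
After 6 (delete_current): list=[1, 92, 4] cursor@92
After 7 (delete_current): list=[1, 4] cursor@4
After 8 (insert_before(18)): list=[1, 18, 4] cursor@4
After 9 (delete_current): list=[1, 18] cursor@18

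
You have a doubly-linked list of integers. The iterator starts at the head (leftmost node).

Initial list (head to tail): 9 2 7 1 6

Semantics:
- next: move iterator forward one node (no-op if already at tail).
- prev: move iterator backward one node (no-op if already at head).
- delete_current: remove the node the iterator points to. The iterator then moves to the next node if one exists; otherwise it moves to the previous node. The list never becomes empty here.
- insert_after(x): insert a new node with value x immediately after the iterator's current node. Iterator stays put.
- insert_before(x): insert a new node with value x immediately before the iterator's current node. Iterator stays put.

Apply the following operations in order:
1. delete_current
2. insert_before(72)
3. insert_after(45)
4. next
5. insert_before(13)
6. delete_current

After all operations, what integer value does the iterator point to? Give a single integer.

After 1 (delete_current): list=[2, 7, 1, 6] cursor@2
After 2 (insert_before(72)): list=[72, 2, 7, 1, 6] cursor@2
After 3 (insert_after(45)): list=[72, 2, 45, 7, 1, 6] cursor@2
After 4 (next): list=[72, 2, 45, 7, 1, 6] cursor@45
After 5 (insert_before(13)): list=[72, 2, 13, 45, 7, 1, 6] cursor@45
After 6 (delete_current): list=[72, 2, 13, 7, 1, 6] cursor@7

Answer: 7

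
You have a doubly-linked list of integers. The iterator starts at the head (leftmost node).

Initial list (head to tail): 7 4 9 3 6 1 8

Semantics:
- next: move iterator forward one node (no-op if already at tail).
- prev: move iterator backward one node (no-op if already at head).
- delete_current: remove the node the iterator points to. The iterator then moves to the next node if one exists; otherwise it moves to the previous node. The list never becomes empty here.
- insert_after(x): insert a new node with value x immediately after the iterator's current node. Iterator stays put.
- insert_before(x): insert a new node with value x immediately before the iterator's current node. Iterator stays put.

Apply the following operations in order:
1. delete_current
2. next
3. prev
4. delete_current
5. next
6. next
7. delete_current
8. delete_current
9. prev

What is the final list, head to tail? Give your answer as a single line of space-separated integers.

Answer: 9 3 8

Derivation:
After 1 (delete_current): list=[4, 9, 3, 6, 1, 8] cursor@4
After 2 (next): list=[4, 9, 3, 6, 1, 8] cursor@9
After 3 (prev): list=[4, 9, 3, 6, 1, 8] cursor@4
After 4 (delete_current): list=[9, 3, 6, 1, 8] cursor@9
After 5 (next): list=[9, 3, 6, 1, 8] cursor@3
After 6 (next): list=[9, 3, 6, 1, 8] cursor@6
After 7 (delete_current): list=[9, 3, 1, 8] cursor@1
After 8 (delete_current): list=[9, 3, 8] cursor@8
After 9 (prev): list=[9, 3, 8] cursor@3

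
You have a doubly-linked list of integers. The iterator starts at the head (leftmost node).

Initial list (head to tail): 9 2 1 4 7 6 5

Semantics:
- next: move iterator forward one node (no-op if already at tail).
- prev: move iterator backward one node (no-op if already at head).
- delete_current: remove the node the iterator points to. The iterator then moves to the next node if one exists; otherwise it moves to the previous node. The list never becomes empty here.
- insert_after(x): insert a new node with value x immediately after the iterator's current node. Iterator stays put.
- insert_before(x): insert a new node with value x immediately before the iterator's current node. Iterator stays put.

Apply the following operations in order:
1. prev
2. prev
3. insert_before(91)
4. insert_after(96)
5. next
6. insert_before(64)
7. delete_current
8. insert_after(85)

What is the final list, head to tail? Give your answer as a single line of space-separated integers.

After 1 (prev): list=[9, 2, 1, 4, 7, 6, 5] cursor@9
After 2 (prev): list=[9, 2, 1, 4, 7, 6, 5] cursor@9
After 3 (insert_before(91)): list=[91, 9, 2, 1, 4, 7, 6, 5] cursor@9
After 4 (insert_after(96)): list=[91, 9, 96, 2, 1, 4, 7, 6, 5] cursor@9
After 5 (next): list=[91, 9, 96, 2, 1, 4, 7, 6, 5] cursor@96
After 6 (insert_before(64)): list=[91, 9, 64, 96, 2, 1, 4, 7, 6, 5] cursor@96
After 7 (delete_current): list=[91, 9, 64, 2, 1, 4, 7, 6, 5] cursor@2
After 8 (insert_after(85)): list=[91, 9, 64, 2, 85, 1, 4, 7, 6, 5] cursor@2

Answer: 91 9 64 2 85 1 4 7 6 5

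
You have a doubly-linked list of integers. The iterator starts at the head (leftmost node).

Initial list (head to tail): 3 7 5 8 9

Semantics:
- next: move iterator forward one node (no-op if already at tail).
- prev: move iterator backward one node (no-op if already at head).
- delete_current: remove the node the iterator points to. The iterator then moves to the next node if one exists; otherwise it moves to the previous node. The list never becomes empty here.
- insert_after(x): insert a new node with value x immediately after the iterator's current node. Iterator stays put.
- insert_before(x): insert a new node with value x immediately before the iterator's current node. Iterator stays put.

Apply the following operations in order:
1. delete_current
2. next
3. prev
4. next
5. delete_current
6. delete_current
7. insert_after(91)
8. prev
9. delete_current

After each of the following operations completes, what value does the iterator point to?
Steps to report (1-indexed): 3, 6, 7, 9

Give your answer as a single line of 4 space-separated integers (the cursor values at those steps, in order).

Answer: 7 9 9 9

Derivation:
After 1 (delete_current): list=[7, 5, 8, 9] cursor@7
After 2 (next): list=[7, 5, 8, 9] cursor@5
After 3 (prev): list=[7, 5, 8, 9] cursor@7
After 4 (next): list=[7, 5, 8, 9] cursor@5
After 5 (delete_current): list=[7, 8, 9] cursor@8
After 6 (delete_current): list=[7, 9] cursor@9
After 7 (insert_after(91)): list=[7, 9, 91] cursor@9
After 8 (prev): list=[7, 9, 91] cursor@7
After 9 (delete_current): list=[9, 91] cursor@9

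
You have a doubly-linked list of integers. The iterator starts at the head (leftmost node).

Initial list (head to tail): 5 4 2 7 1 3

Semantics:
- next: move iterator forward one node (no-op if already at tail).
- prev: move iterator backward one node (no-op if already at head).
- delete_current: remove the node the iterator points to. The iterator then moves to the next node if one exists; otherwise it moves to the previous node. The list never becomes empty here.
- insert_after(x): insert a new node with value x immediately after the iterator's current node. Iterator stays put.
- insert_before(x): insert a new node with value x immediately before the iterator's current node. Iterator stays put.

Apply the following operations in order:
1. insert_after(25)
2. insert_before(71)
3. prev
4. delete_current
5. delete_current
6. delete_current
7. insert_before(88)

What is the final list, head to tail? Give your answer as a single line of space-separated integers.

After 1 (insert_after(25)): list=[5, 25, 4, 2, 7, 1, 3] cursor@5
After 2 (insert_before(71)): list=[71, 5, 25, 4, 2, 7, 1, 3] cursor@5
After 3 (prev): list=[71, 5, 25, 4, 2, 7, 1, 3] cursor@71
After 4 (delete_current): list=[5, 25, 4, 2, 7, 1, 3] cursor@5
After 5 (delete_current): list=[25, 4, 2, 7, 1, 3] cursor@25
After 6 (delete_current): list=[4, 2, 7, 1, 3] cursor@4
After 7 (insert_before(88)): list=[88, 4, 2, 7, 1, 3] cursor@4

Answer: 88 4 2 7 1 3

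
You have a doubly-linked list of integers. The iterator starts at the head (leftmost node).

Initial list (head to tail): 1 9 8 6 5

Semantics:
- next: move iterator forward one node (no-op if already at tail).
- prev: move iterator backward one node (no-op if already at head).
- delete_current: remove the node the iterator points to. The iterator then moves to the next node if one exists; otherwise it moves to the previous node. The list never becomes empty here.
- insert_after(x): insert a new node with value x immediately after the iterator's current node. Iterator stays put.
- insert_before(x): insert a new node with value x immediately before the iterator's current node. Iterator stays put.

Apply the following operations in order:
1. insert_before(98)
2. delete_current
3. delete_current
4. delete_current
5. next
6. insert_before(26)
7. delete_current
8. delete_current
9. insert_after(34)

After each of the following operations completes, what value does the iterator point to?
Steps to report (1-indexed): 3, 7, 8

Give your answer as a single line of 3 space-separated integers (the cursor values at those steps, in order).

Answer: 8 26 6

Derivation:
After 1 (insert_before(98)): list=[98, 1, 9, 8, 6, 5] cursor@1
After 2 (delete_current): list=[98, 9, 8, 6, 5] cursor@9
After 3 (delete_current): list=[98, 8, 6, 5] cursor@8
After 4 (delete_current): list=[98, 6, 5] cursor@6
After 5 (next): list=[98, 6, 5] cursor@5
After 6 (insert_before(26)): list=[98, 6, 26, 5] cursor@5
After 7 (delete_current): list=[98, 6, 26] cursor@26
After 8 (delete_current): list=[98, 6] cursor@6
After 9 (insert_after(34)): list=[98, 6, 34] cursor@6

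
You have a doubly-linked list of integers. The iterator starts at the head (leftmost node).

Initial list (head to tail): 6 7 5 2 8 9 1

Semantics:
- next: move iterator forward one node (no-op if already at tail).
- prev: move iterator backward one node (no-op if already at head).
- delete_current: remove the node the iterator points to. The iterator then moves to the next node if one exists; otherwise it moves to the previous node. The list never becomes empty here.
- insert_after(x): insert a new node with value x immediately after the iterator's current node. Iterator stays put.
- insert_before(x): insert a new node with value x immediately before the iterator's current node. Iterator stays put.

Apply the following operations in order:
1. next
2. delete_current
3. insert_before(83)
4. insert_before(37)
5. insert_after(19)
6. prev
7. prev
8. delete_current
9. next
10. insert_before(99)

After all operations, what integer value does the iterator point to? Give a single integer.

After 1 (next): list=[6, 7, 5, 2, 8, 9, 1] cursor@7
After 2 (delete_current): list=[6, 5, 2, 8, 9, 1] cursor@5
After 3 (insert_before(83)): list=[6, 83, 5, 2, 8, 9, 1] cursor@5
After 4 (insert_before(37)): list=[6, 83, 37, 5, 2, 8, 9, 1] cursor@5
After 5 (insert_after(19)): list=[6, 83, 37, 5, 19, 2, 8, 9, 1] cursor@5
After 6 (prev): list=[6, 83, 37, 5, 19, 2, 8, 9, 1] cursor@37
After 7 (prev): list=[6, 83, 37, 5, 19, 2, 8, 9, 1] cursor@83
After 8 (delete_current): list=[6, 37, 5, 19, 2, 8, 9, 1] cursor@37
After 9 (next): list=[6, 37, 5, 19, 2, 8, 9, 1] cursor@5
After 10 (insert_before(99)): list=[6, 37, 99, 5, 19, 2, 8, 9, 1] cursor@5

Answer: 5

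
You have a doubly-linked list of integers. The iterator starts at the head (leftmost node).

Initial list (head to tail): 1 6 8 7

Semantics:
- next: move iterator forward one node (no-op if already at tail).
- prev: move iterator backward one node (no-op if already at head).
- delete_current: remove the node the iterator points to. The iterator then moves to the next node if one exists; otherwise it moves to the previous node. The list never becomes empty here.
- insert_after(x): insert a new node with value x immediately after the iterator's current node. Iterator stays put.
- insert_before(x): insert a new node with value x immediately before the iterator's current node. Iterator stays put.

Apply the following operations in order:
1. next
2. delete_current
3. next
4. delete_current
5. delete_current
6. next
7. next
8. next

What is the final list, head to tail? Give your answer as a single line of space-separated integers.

Answer: 1

Derivation:
After 1 (next): list=[1, 6, 8, 7] cursor@6
After 2 (delete_current): list=[1, 8, 7] cursor@8
After 3 (next): list=[1, 8, 7] cursor@7
After 4 (delete_current): list=[1, 8] cursor@8
After 5 (delete_current): list=[1] cursor@1
After 6 (next): list=[1] cursor@1
After 7 (next): list=[1] cursor@1
After 8 (next): list=[1] cursor@1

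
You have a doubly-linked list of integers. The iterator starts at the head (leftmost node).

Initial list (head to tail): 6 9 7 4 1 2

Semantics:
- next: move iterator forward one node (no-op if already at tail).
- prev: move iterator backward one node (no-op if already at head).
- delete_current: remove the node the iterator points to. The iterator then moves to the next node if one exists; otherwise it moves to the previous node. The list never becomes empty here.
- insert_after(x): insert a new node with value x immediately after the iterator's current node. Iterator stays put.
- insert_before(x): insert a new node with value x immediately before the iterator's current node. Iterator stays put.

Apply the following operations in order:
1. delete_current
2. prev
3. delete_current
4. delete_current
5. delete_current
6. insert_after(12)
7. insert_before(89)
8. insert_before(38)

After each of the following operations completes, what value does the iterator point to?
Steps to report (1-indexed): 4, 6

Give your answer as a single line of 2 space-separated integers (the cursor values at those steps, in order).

Answer: 4 1

Derivation:
After 1 (delete_current): list=[9, 7, 4, 1, 2] cursor@9
After 2 (prev): list=[9, 7, 4, 1, 2] cursor@9
After 3 (delete_current): list=[7, 4, 1, 2] cursor@7
After 4 (delete_current): list=[4, 1, 2] cursor@4
After 5 (delete_current): list=[1, 2] cursor@1
After 6 (insert_after(12)): list=[1, 12, 2] cursor@1
After 7 (insert_before(89)): list=[89, 1, 12, 2] cursor@1
After 8 (insert_before(38)): list=[89, 38, 1, 12, 2] cursor@1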